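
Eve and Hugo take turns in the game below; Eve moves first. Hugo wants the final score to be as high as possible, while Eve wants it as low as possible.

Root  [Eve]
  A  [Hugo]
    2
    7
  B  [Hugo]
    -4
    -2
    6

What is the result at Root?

6

A (Hugo): max(2, 7) = 7
B (Hugo): max(-4, -2, 6) = 6
Root (Eve): min(7, 6) = 6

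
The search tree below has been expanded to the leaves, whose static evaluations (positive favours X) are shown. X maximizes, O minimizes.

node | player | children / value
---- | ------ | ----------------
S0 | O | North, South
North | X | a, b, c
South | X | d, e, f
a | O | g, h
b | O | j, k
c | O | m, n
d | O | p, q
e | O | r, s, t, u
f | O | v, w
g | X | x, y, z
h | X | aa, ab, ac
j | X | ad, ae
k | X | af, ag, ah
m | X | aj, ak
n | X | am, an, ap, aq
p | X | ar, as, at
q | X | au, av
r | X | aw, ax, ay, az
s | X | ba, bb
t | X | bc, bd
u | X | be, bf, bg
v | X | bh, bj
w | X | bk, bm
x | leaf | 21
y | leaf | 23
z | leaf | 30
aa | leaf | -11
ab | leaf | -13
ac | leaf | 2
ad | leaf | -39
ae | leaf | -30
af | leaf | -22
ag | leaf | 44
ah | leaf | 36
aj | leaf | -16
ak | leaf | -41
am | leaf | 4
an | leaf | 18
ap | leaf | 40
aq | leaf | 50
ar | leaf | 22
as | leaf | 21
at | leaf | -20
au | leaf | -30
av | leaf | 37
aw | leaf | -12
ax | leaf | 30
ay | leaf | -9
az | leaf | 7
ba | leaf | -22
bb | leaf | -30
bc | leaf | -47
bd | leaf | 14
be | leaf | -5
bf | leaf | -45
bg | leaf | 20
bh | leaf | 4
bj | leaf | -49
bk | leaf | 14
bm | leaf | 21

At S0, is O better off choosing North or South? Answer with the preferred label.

g (X): max(21, 23, 30) = 30
h (X): max(-11, -13, 2) = 2
a (O): min(30, 2) = 2
j (X): max(-39, -30) = -30
k (X): max(-22, 44, 36) = 44
b (O): min(-30, 44) = -30
m (X): max(-16, -41) = -16
n (X): max(4, 18, 40, 50) = 50
c (O): min(-16, 50) = -16
North (X): max(2, -30, -16) = 2
p (X): max(22, 21, -20) = 22
q (X): max(-30, 37) = 37
d (O): min(22, 37) = 22
r (X): max(-12, 30, -9, 7) = 30
s (X): max(-22, -30) = -22
t (X): max(-47, 14) = 14
u (X): max(-5, -45, 20) = 20
e (O): min(30, -22, 14, 20) = -22
v (X): max(4, -49) = 4
w (X): max(14, 21) = 21
f (O): min(4, 21) = 4
South (X): max(22, -22, 4) = 22
O prefers the lower value; North=2, South=22. North is better since 2 < 22.

North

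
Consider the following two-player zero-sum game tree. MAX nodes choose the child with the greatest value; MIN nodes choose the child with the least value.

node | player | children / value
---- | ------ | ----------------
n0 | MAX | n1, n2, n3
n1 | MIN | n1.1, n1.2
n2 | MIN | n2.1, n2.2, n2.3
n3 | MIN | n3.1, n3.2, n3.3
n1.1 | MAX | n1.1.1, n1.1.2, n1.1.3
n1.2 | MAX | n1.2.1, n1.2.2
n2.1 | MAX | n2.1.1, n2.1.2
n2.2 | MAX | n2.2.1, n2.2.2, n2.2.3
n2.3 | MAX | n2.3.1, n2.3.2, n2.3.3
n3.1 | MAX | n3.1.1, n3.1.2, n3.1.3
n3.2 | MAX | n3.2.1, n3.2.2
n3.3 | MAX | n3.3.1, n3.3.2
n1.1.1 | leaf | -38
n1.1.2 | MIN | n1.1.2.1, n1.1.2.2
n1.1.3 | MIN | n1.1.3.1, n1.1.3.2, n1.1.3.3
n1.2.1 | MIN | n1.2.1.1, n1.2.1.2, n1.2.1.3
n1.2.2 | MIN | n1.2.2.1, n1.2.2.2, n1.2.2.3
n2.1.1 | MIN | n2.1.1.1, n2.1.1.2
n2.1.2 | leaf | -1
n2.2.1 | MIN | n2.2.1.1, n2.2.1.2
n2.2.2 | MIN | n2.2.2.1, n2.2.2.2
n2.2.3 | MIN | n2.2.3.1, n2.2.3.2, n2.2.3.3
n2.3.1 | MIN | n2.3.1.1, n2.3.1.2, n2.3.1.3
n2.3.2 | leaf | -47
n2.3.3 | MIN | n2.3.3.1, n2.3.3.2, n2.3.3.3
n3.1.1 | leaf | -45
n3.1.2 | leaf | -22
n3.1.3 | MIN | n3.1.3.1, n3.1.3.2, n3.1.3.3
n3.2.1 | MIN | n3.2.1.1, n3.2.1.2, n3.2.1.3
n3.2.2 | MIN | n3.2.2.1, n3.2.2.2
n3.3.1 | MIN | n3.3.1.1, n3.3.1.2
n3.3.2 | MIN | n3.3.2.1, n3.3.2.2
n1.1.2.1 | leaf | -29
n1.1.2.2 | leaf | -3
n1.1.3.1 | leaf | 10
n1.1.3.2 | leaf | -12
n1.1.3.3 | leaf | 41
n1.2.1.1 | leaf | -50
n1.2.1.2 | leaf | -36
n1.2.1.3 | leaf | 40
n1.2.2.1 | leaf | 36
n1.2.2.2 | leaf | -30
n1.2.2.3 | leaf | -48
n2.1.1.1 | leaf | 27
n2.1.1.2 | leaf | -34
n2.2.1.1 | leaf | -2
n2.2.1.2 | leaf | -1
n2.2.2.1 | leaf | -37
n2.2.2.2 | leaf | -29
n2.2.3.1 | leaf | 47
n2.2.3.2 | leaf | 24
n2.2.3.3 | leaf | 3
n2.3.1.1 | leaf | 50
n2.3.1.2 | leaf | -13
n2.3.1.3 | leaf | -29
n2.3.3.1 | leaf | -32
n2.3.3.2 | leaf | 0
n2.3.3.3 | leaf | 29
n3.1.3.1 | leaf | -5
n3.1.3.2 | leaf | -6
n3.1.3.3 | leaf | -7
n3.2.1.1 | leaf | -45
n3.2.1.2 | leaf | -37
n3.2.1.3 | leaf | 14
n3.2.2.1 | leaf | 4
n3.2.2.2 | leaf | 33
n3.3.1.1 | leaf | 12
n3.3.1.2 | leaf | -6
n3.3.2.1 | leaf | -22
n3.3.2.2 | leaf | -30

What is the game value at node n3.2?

n3.2.1 (MIN): min(-45, -37, 14) = -45
n3.2.2 (MIN): min(4, 33) = 4
n3.2 (MAX): max(-45, 4) = 4

4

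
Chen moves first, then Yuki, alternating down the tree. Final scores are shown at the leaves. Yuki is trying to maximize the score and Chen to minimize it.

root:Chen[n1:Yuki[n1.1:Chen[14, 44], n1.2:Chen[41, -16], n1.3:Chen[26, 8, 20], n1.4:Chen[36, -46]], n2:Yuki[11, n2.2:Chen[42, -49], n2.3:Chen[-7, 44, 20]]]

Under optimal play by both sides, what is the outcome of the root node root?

11

n1.1 (Chen): min(14, 44) = 14
n1.2 (Chen): min(41, -16) = -16
n1.3 (Chen): min(26, 8, 20) = 8
n1.4 (Chen): min(36, -46) = -46
n1 (Yuki): max(14, -16, 8, -46) = 14
n2.2 (Chen): min(42, -49) = -49
n2.3 (Chen): min(-7, 44, 20) = -7
n2 (Yuki): max(11, -49, -7) = 11
root (Chen): min(14, 11) = 11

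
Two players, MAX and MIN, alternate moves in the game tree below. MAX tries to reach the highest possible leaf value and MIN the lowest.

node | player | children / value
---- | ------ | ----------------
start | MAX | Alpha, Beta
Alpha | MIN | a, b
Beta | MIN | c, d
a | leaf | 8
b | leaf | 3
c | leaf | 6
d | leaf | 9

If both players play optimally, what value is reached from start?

6

Alpha (MIN): min(8, 3) = 3
Beta (MIN): min(6, 9) = 6
start (MAX): max(3, 6) = 6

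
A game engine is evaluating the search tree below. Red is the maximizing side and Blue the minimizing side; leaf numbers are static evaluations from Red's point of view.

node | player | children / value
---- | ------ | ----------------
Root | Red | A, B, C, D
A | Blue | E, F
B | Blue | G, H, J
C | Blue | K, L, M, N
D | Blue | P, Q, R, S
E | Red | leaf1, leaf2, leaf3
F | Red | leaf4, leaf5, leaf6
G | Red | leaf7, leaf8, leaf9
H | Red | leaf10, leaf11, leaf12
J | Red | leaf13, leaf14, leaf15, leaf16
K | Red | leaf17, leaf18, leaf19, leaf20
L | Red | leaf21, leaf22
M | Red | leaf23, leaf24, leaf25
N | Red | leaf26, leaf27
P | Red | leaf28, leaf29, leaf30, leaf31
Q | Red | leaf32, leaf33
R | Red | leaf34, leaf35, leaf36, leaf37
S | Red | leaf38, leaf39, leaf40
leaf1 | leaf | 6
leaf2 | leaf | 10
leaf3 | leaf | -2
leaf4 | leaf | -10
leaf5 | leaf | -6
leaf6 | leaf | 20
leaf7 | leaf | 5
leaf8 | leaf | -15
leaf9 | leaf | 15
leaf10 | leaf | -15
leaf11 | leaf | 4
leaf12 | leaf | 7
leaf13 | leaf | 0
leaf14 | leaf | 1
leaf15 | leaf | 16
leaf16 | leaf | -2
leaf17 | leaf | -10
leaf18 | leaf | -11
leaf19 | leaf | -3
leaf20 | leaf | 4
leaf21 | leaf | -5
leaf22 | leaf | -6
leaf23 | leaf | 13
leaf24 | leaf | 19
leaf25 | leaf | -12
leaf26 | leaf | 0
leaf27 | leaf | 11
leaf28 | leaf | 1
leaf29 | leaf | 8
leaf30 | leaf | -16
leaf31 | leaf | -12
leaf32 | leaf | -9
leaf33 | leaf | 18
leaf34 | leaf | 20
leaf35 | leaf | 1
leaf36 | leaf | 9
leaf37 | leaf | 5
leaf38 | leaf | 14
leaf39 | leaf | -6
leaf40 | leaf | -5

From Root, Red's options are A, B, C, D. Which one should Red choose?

E (Red): max(6, 10, -2) = 10
F (Red): max(-10, -6, 20) = 20
A (Blue): min(10, 20) = 10
G (Red): max(5, -15, 15) = 15
H (Red): max(-15, 4, 7) = 7
J (Red): max(0, 1, 16, -2) = 16
B (Blue): min(15, 7, 16) = 7
K (Red): max(-10, -11, -3, 4) = 4
L (Red): max(-5, -6) = -5
M (Red): max(13, 19, -12) = 19
N (Red): max(0, 11) = 11
C (Blue): min(4, -5, 19, 11) = -5
P (Red): max(1, 8, -16, -12) = 8
Q (Red): max(-9, 18) = 18
R (Red): max(20, 1, 9, 5) = 20
S (Red): max(14, -6, -5) = 14
D (Blue): min(8, 18, 20, 14) = 8
Root (Red): max(10, 7, -5, 8) = 10
Red at Root wants the highest of {A=10, B=7, C=-5, D=8}, so chooses A.

A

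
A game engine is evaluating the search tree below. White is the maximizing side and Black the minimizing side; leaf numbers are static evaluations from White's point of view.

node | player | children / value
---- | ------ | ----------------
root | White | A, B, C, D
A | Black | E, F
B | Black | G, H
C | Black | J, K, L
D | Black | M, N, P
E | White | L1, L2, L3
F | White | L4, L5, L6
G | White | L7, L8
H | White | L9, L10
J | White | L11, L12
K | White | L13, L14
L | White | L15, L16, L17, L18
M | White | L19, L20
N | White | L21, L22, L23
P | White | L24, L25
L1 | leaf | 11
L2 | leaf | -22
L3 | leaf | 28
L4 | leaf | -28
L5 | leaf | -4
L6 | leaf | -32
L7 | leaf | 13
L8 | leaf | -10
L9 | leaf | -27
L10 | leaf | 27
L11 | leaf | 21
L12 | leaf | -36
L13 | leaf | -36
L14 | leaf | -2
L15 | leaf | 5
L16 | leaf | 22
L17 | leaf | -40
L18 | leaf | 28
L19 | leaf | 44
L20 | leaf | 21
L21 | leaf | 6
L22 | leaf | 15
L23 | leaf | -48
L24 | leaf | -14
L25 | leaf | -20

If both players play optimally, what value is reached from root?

E (White): max(11, -22, 28) = 28
F (White): max(-28, -4, -32) = -4
A (Black): min(28, -4) = -4
G (White): max(13, -10) = 13
H (White): max(-27, 27) = 27
B (Black): min(13, 27) = 13
J (White): max(21, -36) = 21
K (White): max(-36, -2) = -2
L (White): max(5, 22, -40, 28) = 28
C (Black): min(21, -2, 28) = -2
M (White): max(44, 21) = 44
N (White): max(6, 15, -48) = 15
P (White): max(-14, -20) = -14
D (Black): min(44, 15, -14) = -14
root (White): max(-4, 13, -2, -14) = 13

13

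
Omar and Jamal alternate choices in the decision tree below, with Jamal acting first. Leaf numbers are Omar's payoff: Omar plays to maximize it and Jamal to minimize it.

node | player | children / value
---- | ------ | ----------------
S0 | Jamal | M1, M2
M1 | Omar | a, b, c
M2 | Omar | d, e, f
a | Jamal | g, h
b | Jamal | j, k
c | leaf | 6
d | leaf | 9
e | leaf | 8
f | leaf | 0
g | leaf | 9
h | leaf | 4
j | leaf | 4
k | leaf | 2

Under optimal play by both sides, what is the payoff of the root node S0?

6

a (Jamal): min(9, 4) = 4
b (Jamal): min(4, 2) = 2
M1 (Omar): max(4, 2, 6) = 6
M2 (Omar): max(9, 8, 0) = 9
S0 (Jamal): min(6, 9) = 6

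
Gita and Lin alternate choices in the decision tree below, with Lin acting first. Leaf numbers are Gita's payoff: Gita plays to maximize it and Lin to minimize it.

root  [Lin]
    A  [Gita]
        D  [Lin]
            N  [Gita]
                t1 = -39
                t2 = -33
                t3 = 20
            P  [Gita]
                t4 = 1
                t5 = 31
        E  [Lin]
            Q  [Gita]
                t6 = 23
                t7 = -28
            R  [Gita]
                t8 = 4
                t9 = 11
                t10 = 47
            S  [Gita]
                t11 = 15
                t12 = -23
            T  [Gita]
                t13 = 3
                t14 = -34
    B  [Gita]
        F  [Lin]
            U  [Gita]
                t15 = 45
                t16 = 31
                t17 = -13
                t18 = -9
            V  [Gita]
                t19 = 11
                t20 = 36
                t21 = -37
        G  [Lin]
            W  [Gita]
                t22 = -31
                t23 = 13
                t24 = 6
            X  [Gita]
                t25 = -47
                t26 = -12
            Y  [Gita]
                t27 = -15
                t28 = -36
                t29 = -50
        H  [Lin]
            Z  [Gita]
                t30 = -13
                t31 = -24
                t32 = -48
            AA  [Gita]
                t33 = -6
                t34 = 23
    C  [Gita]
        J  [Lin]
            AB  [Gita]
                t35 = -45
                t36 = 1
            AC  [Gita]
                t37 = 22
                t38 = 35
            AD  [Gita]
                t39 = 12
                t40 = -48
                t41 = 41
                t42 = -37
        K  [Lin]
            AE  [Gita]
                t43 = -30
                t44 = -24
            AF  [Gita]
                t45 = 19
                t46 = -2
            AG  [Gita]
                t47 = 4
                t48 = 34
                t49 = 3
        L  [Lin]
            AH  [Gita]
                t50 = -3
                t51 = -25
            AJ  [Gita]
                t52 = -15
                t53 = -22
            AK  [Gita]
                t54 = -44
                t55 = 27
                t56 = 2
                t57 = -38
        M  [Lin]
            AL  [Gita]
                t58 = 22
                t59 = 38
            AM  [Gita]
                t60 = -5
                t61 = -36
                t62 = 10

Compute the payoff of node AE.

-24

AE (Gita): max(-30, -24) = -24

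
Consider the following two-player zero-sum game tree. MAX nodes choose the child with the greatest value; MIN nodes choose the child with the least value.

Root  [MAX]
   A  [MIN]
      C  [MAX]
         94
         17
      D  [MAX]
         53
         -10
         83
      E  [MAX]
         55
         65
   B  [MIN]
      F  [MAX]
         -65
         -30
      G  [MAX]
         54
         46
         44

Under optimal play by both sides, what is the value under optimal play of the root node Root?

65

C (MAX): max(94, 17) = 94
D (MAX): max(53, -10, 83) = 83
E (MAX): max(55, 65) = 65
A (MIN): min(94, 83, 65) = 65
F (MAX): max(-65, -30) = -30
G (MAX): max(54, 46, 44) = 54
B (MIN): min(-30, 54) = -30
Root (MAX): max(65, -30) = 65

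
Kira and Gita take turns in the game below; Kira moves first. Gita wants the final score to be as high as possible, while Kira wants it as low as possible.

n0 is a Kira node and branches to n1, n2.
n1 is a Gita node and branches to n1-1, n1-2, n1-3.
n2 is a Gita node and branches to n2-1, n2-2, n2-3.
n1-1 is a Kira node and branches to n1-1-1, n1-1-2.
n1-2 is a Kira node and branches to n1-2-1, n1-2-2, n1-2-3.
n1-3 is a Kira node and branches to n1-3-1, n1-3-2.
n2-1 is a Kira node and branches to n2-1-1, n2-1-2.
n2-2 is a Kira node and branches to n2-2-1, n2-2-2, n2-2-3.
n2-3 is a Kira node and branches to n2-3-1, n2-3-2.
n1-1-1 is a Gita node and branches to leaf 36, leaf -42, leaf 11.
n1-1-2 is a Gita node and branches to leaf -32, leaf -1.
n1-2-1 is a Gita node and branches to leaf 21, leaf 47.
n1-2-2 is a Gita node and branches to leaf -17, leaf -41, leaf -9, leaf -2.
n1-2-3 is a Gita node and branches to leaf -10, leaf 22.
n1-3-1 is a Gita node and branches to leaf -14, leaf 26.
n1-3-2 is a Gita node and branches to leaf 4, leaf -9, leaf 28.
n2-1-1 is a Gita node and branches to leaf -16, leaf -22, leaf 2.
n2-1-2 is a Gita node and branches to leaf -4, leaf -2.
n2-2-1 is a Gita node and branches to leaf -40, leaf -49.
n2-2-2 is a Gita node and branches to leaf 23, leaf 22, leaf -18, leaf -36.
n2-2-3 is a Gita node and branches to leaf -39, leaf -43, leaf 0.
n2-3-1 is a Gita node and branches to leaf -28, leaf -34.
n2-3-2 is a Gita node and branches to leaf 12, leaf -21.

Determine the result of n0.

-2

n1-1-1 (Gita): max(36, -42, 11) = 36
n1-1-2 (Gita): max(-32, -1) = -1
n1-1 (Kira): min(36, -1) = -1
n1-2-1 (Gita): max(21, 47) = 47
n1-2-2 (Gita): max(-17, -41, -9, -2) = -2
n1-2-3 (Gita): max(-10, 22) = 22
n1-2 (Kira): min(47, -2, 22) = -2
n1-3-1 (Gita): max(-14, 26) = 26
n1-3-2 (Gita): max(4, -9, 28) = 28
n1-3 (Kira): min(26, 28) = 26
n1 (Gita): max(-1, -2, 26) = 26
n2-1-1 (Gita): max(-16, -22, 2) = 2
n2-1-2 (Gita): max(-4, -2) = -2
n2-1 (Kira): min(2, -2) = -2
n2-2-1 (Gita): max(-40, -49) = -40
n2-2-2 (Gita): max(23, 22, -18, -36) = 23
n2-2-3 (Gita): max(-39, -43, 0) = 0
n2-2 (Kira): min(-40, 23, 0) = -40
n2-3-1 (Gita): max(-28, -34) = -28
n2-3-2 (Gita): max(12, -21) = 12
n2-3 (Kira): min(-28, 12) = -28
n2 (Gita): max(-2, -40, -28) = -2
n0 (Kira): min(26, -2) = -2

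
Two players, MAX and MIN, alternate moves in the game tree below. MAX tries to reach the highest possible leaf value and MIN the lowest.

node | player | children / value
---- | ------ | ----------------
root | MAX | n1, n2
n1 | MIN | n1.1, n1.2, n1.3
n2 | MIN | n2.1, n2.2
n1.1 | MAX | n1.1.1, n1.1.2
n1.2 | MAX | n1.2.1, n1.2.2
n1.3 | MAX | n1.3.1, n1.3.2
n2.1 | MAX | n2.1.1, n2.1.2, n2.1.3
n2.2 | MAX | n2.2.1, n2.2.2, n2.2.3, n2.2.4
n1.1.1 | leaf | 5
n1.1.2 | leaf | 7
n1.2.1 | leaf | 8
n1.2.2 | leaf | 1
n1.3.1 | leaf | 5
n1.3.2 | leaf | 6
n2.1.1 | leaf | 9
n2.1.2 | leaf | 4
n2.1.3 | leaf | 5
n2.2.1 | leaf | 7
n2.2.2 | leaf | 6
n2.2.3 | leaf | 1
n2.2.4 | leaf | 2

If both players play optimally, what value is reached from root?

n1.1 (MAX): max(5, 7) = 7
n1.2 (MAX): max(8, 1) = 8
n1.3 (MAX): max(5, 6) = 6
n1 (MIN): min(7, 8, 6) = 6
n2.1 (MAX): max(9, 4, 5) = 9
n2.2 (MAX): max(7, 6, 1, 2) = 7
n2 (MIN): min(9, 7) = 7
root (MAX): max(6, 7) = 7

7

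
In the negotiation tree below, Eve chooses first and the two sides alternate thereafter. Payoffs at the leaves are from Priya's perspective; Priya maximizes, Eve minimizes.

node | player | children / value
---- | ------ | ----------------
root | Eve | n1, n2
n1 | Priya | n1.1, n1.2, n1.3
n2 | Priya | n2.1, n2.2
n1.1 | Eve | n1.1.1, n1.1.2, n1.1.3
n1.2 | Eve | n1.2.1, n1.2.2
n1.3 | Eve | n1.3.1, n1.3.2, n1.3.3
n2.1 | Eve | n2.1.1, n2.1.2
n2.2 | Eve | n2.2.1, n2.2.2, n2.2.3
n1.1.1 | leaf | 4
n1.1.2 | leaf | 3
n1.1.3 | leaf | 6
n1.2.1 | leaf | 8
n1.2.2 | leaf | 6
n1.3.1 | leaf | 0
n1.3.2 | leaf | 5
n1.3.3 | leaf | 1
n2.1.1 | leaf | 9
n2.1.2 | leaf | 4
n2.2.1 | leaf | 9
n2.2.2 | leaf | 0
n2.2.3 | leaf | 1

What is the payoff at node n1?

n1.1 (Eve): min(4, 3, 6) = 3
n1.2 (Eve): min(8, 6) = 6
n1.3 (Eve): min(0, 5, 1) = 0
n1 (Priya): max(3, 6, 0) = 6

6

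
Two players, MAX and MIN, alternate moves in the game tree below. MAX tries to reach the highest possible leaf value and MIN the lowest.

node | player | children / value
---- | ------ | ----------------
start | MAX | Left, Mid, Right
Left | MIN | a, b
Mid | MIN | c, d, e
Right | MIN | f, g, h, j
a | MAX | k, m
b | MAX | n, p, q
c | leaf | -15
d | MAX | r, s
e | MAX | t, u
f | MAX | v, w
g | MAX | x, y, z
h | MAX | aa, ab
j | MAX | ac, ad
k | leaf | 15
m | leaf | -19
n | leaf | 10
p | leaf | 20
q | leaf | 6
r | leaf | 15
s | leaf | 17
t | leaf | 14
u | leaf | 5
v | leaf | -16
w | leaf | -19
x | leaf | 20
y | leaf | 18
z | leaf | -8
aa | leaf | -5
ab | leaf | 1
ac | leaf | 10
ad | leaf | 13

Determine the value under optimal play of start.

a (MAX): max(15, -19) = 15
b (MAX): max(10, 20, 6) = 20
Left (MIN): min(15, 20) = 15
d (MAX): max(15, 17) = 17
e (MAX): max(14, 5) = 14
Mid (MIN): min(-15, 17, 14) = -15
f (MAX): max(-16, -19) = -16
g (MAX): max(20, 18, -8) = 20
h (MAX): max(-5, 1) = 1
j (MAX): max(10, 13) = 13
Right (MIN): min(-16, 20, 1, 13) = -16
start (MAX): max(15, -15, -16) = 15

15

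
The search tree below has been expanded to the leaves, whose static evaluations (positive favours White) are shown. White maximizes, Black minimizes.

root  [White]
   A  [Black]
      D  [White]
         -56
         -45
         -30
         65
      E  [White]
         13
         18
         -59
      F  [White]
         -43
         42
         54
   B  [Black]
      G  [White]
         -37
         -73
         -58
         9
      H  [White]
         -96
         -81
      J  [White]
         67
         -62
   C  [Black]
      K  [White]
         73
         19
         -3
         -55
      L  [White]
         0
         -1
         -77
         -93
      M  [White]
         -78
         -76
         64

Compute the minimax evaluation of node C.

K (White): max(73, 19, -3, -55) = 73
L (White): max(0, -1, -77, -93) = 0
M (White): max(-78, -76, 64) = 64
C (Black): min(73, 0, 64) = 0

0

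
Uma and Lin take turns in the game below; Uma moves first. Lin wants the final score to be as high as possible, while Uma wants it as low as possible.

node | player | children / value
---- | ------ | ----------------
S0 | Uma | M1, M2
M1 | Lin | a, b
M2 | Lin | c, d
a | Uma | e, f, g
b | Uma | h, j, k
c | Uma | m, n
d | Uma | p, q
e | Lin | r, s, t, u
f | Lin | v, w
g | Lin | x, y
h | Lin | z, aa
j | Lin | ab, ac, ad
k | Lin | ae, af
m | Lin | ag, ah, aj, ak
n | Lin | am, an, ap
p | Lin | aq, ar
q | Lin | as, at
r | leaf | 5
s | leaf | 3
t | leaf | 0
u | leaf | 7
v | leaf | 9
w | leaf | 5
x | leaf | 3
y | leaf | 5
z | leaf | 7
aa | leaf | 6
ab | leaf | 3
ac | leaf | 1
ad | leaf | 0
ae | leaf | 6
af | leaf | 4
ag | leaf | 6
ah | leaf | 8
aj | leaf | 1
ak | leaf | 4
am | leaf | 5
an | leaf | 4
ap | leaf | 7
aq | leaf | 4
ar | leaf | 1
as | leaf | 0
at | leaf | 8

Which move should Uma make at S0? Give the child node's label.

M1

e (Lin): max(5, 3, 0, 7) = 7
f (Lin): max(9, 5) = 9
g (Lin): max(3, 5) = 5
a (Uma): min(7, 9, 5) = 5
h (Lin): max(7, 6) = 7
j (Lin): max(3, 1, 0) = 3
k (Lin): max(6, 4) = 6
b (Uma): min(7, 3, 6) = 3
M1 (Lin): max(5, 3) = 5
m (Lin): max(6, 8, 1, 4) = 8
n (Lin): max(5, 4, 7) = 7
c (Uma): min(8, 7) = 7
p (Lin): max(4, 1) = 4
q (Lin): max(0, 8) = 8
d (Uma): min(4, 8) = 4
M2 (Lin): max(7, 4) = 7
S0 (Uma): min(5, 7) = 5
Uma at S0 wants the lowest of {M1=5, M2=7}, so chooses M1.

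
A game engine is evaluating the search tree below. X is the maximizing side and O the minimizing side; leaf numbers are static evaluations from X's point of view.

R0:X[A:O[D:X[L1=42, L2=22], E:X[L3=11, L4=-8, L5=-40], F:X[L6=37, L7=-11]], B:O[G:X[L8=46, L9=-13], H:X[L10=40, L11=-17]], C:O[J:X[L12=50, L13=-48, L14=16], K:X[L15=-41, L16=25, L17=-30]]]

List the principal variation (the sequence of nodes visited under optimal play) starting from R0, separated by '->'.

D (X): max(42, 22) = 42
E (X): max(11, -8, -40) = 11
F (X): max(37, -11) = 37
A (O): min(42, 11, 37) = 11
G (X): max(46, -13) = 46
H (X): max(40, -17) = 40
B (O): min(46, 40) = 40
J (X): max(50, -48, 16) = 50
K (X): max(-41, 25, -30) = 25
C (O): min(50, 25) = 25
R0 (X): max(11, 40, 25) = 40
At R0, X picks B (highest: 40).
At B, O picks H (lowest: 40).
At H, X picks L10 (highest: 40).
Terminal value 40.

R0 -> B -> H -> L10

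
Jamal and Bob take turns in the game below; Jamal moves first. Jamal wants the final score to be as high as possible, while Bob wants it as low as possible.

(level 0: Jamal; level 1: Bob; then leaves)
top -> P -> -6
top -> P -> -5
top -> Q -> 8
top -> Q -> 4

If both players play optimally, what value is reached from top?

4

P (Bob): min(-6, -5) = -6
Q (Bob): min(8, 4) = 4
top (Jamal): max(-6, 4) = 4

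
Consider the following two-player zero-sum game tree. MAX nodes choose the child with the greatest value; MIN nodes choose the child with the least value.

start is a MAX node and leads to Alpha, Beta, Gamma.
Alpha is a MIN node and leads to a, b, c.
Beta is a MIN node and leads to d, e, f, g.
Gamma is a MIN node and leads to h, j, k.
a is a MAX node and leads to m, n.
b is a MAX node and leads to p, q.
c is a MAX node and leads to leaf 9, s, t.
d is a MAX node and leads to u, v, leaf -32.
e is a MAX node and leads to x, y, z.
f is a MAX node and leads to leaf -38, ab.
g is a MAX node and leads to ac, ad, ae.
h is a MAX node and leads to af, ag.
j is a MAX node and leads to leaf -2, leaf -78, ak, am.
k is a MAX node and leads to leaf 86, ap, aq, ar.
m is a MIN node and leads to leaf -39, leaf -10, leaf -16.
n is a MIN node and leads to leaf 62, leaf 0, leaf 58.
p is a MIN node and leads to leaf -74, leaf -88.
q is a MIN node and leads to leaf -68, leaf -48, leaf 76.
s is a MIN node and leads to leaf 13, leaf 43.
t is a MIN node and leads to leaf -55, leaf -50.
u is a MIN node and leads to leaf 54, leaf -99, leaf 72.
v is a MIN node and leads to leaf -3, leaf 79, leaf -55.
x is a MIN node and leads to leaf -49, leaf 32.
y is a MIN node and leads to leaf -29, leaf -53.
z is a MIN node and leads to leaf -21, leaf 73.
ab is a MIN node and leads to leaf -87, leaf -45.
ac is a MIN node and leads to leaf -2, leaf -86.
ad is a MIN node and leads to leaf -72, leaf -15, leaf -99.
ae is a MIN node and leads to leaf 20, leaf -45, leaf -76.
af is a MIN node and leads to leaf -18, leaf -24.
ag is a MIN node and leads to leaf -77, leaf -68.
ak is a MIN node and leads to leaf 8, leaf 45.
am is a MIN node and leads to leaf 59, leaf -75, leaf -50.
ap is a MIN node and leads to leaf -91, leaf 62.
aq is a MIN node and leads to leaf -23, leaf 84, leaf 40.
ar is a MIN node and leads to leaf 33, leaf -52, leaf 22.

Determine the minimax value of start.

m (MIN): min(-39, -10, -16) = -39
n (MIN): min(62, 0, 58) = 0
a (MAX): max(-39, 0) = 0
p (MIN): min(-74, -88) = -88
q (MIN): min(-68, -48, 76) = -68
b (MAX): max(-88, -68) = -68
s (MIN): min(13, 43) = 13
t (MIN): min(-55, -50) = -55
c (MAX): max(9, 13, -55) = 13
Alpha (MIN): min(0, -68, 13) = -68
u (MIN): min(54, -99, 72) = -99
v (MIN): min(-3, 79, -55) = -55
d (MAX): max(-99, -55, -32) = -32
x (MIN): min(-49, 32) = -49
y (MIN): min(-29, -53) = -53
z (MIN): min(-21, 73) = -21
e (MAX): max(-49, -53, -21) = -21
ab (MIN): min(-87, -45) = -87
f (MAX): max(-38, -87) = -38
ac (MIN): min(-2, -86) = -86
ad (MIN): min(-72, -15, -99) = -99
ae (MIN): min(20, -45, -76) = -76
g (MAX): max(-86, -99, -76) = -76
Beta (MIN): min(-32, -21, -38, -76) = -76
af (MIN): min(-18, -24) = -24
ag (MIN): min(-77, -68) = -77
h (MAX): max(-24, -77) = -24
ak (MIN): min(8, 45) = 8
am (MIN): min(59, -75, -50) = -75
j (MAX): max(-2, -78, 8, -75) = 8
ap (MIN): min(-91, 62) = -91
aq (MIN): min(-23, 84, 40) = -23
ar (MIN): min(33, -52, 22) = -52
k (MAX): max(86, -91, -23, -52) = 86
Gamma (MIN): min(-24, 8, 86) = -24
start (MAX): max(-68, -76, -24) = -24

-24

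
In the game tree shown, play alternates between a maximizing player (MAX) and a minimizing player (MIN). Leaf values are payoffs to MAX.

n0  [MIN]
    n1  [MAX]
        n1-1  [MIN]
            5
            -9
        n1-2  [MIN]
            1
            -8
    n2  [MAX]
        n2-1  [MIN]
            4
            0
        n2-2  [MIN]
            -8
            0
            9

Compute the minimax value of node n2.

0

n2-1 (MIN): min(4, 0) = 0
n2-2 (MIN): min(-8, 0, 9) = -8
n2 (MAX): max(0, -8) = 0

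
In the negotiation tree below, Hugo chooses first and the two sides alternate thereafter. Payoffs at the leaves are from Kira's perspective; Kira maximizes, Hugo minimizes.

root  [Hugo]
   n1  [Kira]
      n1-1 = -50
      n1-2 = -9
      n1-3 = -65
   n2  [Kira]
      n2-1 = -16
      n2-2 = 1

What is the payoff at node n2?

n2 (Kira): max(-16, 1) = 1

1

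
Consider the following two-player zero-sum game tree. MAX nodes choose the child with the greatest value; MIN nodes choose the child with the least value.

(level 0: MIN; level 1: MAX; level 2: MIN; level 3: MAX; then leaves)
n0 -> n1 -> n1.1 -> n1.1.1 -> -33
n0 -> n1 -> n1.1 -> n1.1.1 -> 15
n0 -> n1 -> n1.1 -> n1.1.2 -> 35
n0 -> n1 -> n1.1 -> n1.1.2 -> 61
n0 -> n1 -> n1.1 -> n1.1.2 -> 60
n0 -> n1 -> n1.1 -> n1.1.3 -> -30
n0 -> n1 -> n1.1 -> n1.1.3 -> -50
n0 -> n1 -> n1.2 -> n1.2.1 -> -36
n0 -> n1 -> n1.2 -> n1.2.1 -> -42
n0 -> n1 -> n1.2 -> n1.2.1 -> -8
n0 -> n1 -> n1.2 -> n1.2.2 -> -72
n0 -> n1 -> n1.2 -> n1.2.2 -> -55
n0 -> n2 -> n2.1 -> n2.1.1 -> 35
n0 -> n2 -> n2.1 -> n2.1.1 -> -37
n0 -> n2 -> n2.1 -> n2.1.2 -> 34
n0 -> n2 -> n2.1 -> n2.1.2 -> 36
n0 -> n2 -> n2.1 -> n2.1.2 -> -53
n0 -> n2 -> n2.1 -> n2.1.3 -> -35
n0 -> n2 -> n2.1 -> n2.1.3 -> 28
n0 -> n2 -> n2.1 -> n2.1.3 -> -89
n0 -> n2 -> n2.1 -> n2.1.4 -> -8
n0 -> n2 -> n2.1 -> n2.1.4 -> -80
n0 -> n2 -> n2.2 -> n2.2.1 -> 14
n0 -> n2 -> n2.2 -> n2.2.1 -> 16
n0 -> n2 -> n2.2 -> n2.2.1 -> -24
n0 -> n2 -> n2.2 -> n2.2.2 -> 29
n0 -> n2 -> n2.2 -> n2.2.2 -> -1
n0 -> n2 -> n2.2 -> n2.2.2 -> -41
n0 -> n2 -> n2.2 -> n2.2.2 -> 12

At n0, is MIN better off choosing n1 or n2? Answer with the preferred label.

n1

n1.1.1 (MAX): max(-33, 15) = 15
n1.1.2 (MAX): max(35, 61, 60) = 61
n1.1.3 (MAX): max(-30, -50) = -30
n1.1 (MIN): min(15, 61, -30) = -30
n1.2.1 (MAX): max(-36, -42, -8) = -8
n1.2.2 (MAX): max(-72, -55) = -55
n1.2 (MIN): min(-8, -55) = -55
n1 (MAX): max(-30, -55) = -30
n2.1.1 (MAX): max(35, -37) = 35
n2.1.2 (MAX): max(34, 36, -53) = 36
n2.1.3 (MAX): max(-35, 28, -89) = 28
n2.1.4 (MAX): max(-8, -80) = -8
n2.1 (MIN): min(35, 36, 28, -8) = -8
n2.2.1 (MAX): max(14, 16, -24) = 16
n2.2.2 (MAX): max(29, -1, -41, 12) = 29
n2.2 (MIN): min(16, 29) = 16
n2 (MAX): max(-8, 16) = 16
MIN prefers the lower value; n1=-30, n2=16. n1 is better since -30 < 16.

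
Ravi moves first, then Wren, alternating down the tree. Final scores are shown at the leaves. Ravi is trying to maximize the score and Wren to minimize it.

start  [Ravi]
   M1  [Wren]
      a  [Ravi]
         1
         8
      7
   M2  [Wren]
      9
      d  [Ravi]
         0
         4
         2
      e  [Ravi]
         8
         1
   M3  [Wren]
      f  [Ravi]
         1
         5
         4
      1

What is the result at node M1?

7

a (Ravi): max(1, 8) = 8
M1 (Wren): min(8, 7) = 7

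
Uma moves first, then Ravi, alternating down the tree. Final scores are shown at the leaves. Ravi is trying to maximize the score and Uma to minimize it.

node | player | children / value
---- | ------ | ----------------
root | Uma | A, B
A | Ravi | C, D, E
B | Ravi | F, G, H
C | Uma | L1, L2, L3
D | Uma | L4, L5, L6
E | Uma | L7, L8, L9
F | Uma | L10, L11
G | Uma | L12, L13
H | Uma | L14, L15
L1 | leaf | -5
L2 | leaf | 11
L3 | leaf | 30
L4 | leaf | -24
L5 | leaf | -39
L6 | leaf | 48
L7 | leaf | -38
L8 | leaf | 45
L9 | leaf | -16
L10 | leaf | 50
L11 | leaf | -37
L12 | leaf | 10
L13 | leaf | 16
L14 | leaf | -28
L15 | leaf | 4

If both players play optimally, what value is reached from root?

C (Uma): min(-5, 11, 30) = -5
D (Uma): min(-24, -39, 48) = -39
E (Uma): min(-38, 45, -16) = -38
A (Ravi): max(-5, -39, -38) = -5
F (Uma): min(50, -37) = -37
G (Uma): min(10, 16) = 10
H (Uma): min(-28, 4) = -28
B (Ravi): max(-37, 10, -28) = 10
root (Uma): min(-5, 10) = -5

-5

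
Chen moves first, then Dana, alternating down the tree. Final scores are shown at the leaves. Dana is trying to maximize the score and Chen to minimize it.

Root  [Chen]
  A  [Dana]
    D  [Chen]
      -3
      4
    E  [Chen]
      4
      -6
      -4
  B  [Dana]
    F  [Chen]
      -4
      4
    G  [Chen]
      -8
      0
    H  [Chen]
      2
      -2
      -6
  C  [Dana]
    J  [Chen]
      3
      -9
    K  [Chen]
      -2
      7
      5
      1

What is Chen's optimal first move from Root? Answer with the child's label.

D (Chen): min(-3, 4) = -3
E (Chen): min(4, -6, -4) = -6
A (Dana): max(-3, -6) = -3
F (Chen): min(-4, 4) = -4
G (Chen): min(-8, 0) = -8
H (Chen): min(2, -2, -6) = -6
B (Dana): max(-4, -8, -6) = -4
J (Chen): min(3, -9) = -9
K (Chen): min(-2, 7, 5, 1) = -2
C (Dana): max(-9, -2) = -2
Root (Chen): min(-3, -4, -2) = -4
Chen at Root wants the lowest of {A=-3, B=-4, C=-2}, so chooses B.

B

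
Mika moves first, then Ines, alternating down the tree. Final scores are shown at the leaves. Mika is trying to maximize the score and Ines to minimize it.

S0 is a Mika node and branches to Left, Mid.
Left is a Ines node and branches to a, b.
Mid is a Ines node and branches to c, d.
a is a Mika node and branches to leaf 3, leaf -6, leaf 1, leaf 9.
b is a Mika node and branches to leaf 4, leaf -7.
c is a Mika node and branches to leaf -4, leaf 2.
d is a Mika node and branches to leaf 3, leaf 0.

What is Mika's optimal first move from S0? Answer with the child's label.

a (Mika): max(3, -6, 1, 9) = 9
b (Mika): max(4, -7) = 4
Left (Ines): min(9, 4) = 4
c (Mika): max(-4, 2) = 2
d (Mika): max(3, 0) = 3
Mid (Ines): min(2, 3) = 2
S0 (Mika): max(4, 2) = 4
Mika at S0 wants the highest of {Left=4, Mid=2}, so chooses Left.

Left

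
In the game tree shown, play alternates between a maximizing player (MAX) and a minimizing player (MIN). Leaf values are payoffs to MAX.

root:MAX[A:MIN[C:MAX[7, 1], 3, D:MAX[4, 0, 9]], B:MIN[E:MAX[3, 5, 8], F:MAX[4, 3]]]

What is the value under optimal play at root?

C (MAX): max(7, 1) = 7
D (MAX): max(4, 0, 9) = 9
A (MIN): min(7, 3, 9) = 3
E (MAX): max(3, 5, 8) = 8
F (MAX): max(4, 3) = 4
B (MIN): min(8, 4) = 4
root (MAX): max(3, 4) = 4

4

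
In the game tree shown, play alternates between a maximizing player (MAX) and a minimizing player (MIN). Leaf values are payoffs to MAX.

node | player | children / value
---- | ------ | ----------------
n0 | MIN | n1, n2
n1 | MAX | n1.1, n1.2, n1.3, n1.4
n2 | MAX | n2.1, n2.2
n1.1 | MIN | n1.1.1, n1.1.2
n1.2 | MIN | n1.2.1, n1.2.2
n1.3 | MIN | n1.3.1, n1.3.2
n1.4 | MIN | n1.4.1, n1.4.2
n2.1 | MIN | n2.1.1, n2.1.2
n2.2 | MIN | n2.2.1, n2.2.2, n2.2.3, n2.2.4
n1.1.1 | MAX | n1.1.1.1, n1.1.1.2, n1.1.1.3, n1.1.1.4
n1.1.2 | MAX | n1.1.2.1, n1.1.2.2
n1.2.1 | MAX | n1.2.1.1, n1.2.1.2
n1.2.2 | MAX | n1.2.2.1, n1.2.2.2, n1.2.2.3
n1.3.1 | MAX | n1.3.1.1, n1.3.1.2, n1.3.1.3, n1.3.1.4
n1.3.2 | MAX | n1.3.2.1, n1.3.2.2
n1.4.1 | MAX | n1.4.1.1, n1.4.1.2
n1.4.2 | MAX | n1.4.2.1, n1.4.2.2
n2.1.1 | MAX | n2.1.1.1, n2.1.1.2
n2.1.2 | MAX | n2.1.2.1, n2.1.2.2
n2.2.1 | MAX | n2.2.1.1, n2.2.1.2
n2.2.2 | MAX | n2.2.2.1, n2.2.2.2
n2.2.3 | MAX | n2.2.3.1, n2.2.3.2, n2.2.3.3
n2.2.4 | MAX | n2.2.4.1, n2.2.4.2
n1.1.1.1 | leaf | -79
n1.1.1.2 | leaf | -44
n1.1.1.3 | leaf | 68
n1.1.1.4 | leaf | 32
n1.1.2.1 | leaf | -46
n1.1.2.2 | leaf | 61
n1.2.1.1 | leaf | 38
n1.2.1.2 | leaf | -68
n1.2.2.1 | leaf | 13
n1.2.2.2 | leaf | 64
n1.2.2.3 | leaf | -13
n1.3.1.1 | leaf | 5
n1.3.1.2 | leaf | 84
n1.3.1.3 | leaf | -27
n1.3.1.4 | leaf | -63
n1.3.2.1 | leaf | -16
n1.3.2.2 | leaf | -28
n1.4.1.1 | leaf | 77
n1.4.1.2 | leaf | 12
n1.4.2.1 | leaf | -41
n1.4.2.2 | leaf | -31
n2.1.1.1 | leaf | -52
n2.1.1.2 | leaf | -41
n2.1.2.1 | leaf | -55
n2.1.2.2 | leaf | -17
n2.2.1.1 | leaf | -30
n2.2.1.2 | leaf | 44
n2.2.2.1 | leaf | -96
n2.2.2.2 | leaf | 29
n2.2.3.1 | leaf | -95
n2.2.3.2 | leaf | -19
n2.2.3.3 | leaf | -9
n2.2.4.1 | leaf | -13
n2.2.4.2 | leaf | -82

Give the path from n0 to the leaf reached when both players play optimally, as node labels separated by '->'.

n0 -> n2 -> n2.2 -> n2.2.4 -> n2.2.4.1

n1.1.1 (MAX): max(-79, -44, 68, 32) = 68
n1.1.2 (MAX): max(-46, 61) = 61
n1.1 (MIN): min(68, 61) = 61
n1.2.1 (MAX): max(38, -68) = 38
n1.2.2 (MAX): max(13, 64, -13) = 64
n1.2 (MIN): min(38, 64) = 38
n1.3.1 (MAX): max(5, 84, -27, -63) = 84
n1.3.2 (MAX): max(-16, -28) = -16
n1.3 (MIN): min(84, -16) = -16
n1.4.1 (MAX): max(77, 12) = 77
n1.4.2 (MAX): max(-41, -31) = -31
n1.4 (MIN): min(77, -31) = -31
n1 (MAX): max(61, 38, -16, -31) = 61
n2.1.1 (MAX): max(-52, -41) = -41
n2.1.2 (MAX): max(-55, -17) = -17
n2.1 (MIN): min(-41, -17) = -41
n2.2.1 (MAX): max(-30, 44) = 44
n2.2.2 (MAX): max(-96, 29) = 29
n2.2.3 (MAX): max(-95, -19, -9) = -9
n2.2.4 (MAX): max(-13, -82) = -13
n2.2 (MIN): min(44, 29, -9, -13) = -13
n2 (MAX): max(-41, -13) = -13
n0 (MIN): min(61, -13) = -13
At n0, MIN picks n2 (lowest: -13).
At n2, MAX picks n2.2 (highest: -13).
At n2.2, MIN picks n2.2.4 (lowest: -13).
At n2.2.4, MAX picks n2.2.4.1 (highest: -13).
Terminal value -13.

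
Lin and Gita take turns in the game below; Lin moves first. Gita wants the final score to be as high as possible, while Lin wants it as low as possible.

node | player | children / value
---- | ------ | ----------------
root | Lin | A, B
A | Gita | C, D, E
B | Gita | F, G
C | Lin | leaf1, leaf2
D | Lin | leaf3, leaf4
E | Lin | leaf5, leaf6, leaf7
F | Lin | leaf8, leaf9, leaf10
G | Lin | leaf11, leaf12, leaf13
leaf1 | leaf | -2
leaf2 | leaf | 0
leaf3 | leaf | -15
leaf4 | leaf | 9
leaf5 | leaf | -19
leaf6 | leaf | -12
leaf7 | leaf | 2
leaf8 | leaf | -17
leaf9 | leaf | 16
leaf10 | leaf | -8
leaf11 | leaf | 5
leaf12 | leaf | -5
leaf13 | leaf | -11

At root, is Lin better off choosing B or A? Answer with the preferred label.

F (Lin): min(-17, 16, -8) = -17
G (Lin): min(5, -5, -11) = -11
B (Gita): max(-17, -11) = -11
C (Lin): min(-2, 0) = -2
D (Lin): min(-15, 9) = -15
E (Lin): min(-19, -12, 2) = -19
A (Gita): max(-2, -15, -19) = -2
Lin prefers the lower value; B=-11, A=-2. B is better since -11 < -2.

B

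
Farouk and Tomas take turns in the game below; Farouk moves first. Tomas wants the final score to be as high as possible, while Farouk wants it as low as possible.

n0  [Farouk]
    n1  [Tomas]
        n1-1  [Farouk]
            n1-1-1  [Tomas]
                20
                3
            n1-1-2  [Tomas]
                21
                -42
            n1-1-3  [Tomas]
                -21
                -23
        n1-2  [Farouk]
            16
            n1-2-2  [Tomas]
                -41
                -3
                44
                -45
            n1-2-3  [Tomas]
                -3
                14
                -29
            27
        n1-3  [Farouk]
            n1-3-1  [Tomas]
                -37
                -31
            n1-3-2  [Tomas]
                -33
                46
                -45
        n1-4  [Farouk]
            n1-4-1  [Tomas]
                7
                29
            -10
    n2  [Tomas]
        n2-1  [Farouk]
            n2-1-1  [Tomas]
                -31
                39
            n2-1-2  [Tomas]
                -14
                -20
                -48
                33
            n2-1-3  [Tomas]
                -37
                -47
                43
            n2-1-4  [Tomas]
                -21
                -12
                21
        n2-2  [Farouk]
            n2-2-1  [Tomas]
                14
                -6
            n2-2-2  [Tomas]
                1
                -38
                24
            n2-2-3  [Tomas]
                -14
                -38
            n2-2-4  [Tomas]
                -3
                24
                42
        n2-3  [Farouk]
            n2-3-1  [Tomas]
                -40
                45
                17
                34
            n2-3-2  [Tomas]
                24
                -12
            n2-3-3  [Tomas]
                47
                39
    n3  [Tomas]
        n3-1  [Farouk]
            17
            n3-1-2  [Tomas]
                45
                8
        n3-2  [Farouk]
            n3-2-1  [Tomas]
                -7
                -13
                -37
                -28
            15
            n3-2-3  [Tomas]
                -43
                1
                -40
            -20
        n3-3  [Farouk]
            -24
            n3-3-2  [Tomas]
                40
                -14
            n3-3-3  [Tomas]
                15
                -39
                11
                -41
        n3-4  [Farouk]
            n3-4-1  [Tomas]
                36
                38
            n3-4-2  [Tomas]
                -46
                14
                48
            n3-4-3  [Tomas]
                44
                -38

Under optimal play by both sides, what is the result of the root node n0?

14

n1-1-1 (Tomas): max(20, 3) = 20
n1-1-2 (Tomas): max(21, -42) = 21
n1-1-3 (Tomas): max(-21, -23) = -21
n1-1 (Farouk): min(20, 21, -21) = -21
n1-2-2 (Tomas): max(-41, -3, 44, -45) = 44
n1-2-3 (Tomas): max(-3, 14, -29) = 14
n1-2 (Farouk): min(16, 44, 14, 27) = 14
n1-3-1 (Tomas): max(-37, -31) = -31
n1-3-2 (Tomas): max(-33, 46, -45) = 46
n1-3 (Farouk): min(-31, 46) = -31
n1-4-1 (Tomas): max(7, 29) = 29
n1-4 (Farouk): min(29, -10) = -10
n1 (Tomas): max(-21, 14, -31, -10) = 14
n2-1-1 (Tomas): max(-31, 39) = 39
n2-1-2 (Tomas): max(-14, -20, -48, 33) = 33
n2-1-3 (Tomas): max(-37, -47, 43) = 43
n2-1-4 (Tomas): max(-21, -12, 21) = 21
n2-1 (Farouk): min(39, 33, 43, 21) = 21
n2-2-1 (Tomas): max(14, -6) = 14
n2-2-2 (Tomas): max(1, -38, 24) = 24
n2-2-3 (Tomas): max(-14, -38) = -14
n2-2-4 (Tomas): max(-3, 24, 42) = 42
n2-2 (Farouk): min(14, 24, -14, 42) = -14
n2-3-1 (Tomas): max(-40, 45, 17, 34) = 45
n2-3-2 (Tomas): max(24, -12) = 24
n2-3-3 (Tomas): max(47, 39) = 47
n2-3 (Farouk): min(45, 24, 47) = 24
n2 (Tomas): max(21, -14, 24) = 24
n3-1-2 (Tomas): max(45, 8) = 45
n3-1 (Farouk): min(17, 45) = 17
n3-2-1 (Tomas): max(-7, -13, -37, -28) = -7
n3-2-3 (Tomas): max(-43, 1, -40) = 1
n3-2 (Farouk): min(-7, 15, 1, -20) = -20
n3-3-2 (Tomas): max(40, -14) = 40
n3-3-3 (Tomas): max(15, -39, 11, -41) = 15
n3-3 (Farouk): min(-24, 40, 15) = -24
n3-4-1 (Tomas): max(36, 38) = 38
n3-4-2 (Tomas): max(-46, 14, 48) = 48
n3-4-3 (Tomas): max(44, -38) = 44
n3-4 (Farouk): min(38, 48, 44) = 38
n3 (Tomas): max(17, -20, -24, 38) = 38
n0 (Farouk): min(14, 24, 38) = 14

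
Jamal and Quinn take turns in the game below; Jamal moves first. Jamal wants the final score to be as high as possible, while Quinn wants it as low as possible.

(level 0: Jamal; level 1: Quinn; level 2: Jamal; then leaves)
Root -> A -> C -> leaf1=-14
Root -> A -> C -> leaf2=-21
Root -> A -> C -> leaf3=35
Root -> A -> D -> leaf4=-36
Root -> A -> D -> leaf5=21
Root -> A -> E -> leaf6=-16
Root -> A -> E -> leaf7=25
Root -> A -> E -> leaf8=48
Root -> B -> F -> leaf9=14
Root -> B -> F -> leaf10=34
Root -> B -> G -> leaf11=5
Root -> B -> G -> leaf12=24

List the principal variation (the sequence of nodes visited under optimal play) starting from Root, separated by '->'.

C (Jamal): max(-14, -21, 35) = 35
D (Jamal): max(-36, 21) = 21
E (Jamal): max(-16, 25, 48) = 48
A (Quinn): min(35, 21, 48) = 21
F (Jamal): max(14, 34) = 34
G (Jamal): max(5, 24) = 24
B (Quinn): min(34, 24) = 24
Root (Jamal): max(21, 24) = 24
At Root, Jamal picks B (highest: 24).
At B, Quinn picks G (lowest: 24).
At G, Jamal picks leaf12 (highest: 24).
Terminal value 24.

Root -> B -> G -> leaf12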